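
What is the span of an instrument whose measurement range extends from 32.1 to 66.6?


Span = upper range - lower range.
Span = 66.6 - (32.1)
Span = 34.5

34.5


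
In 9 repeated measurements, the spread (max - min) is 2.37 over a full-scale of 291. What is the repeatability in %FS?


Repeatability = (spread / full scale) * 100%.
R = (2.37 / 291) * 100
R = 0.814 %FS

0.814 %FS


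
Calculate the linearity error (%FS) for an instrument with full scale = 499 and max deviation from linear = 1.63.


Linearity error = (max deviation / full scale) * 100%.
Linearity = (1.63 / 499) * 100
Linearity = 0.327 %FS

0.327 %FS


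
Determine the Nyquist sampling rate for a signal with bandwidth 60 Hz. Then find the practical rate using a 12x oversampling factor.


By Nyquist theorem, fs_min = 2 * fmax.
fs_min = 2 * 60 = 120 Hz
Practical rate = 12 * fs_min = 12 * 120 = 1440 Hz

fs_min = 120 Hz, fs_practical = 1440 Hz


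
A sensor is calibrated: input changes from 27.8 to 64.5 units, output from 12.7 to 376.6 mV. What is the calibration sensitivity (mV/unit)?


Sensitivity = (y2 - y1) / (x2 - x1).
S = (376.6 - 12.7) / (64.5 - 27.8)
S = 363.9 / 36.7
S = 9.9155 mV/unit

9.9155 mV/unit


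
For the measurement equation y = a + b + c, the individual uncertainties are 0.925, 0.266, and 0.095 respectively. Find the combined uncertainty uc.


For a sum of independent quantities, uc = sqrt(u1^2 + u2^2 + u3^2).
uc = sqrt(0.925^2 + 0.266^2 + 0.095^2)
uc = sqrt(0.855625 + 0.070756 + 0.009025)
uc = 0.9672

0.9672


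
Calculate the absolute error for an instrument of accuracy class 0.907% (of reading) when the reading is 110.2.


Absolute error = (accuracy% / 100) * reading.
Error = (0.907 / 100) * 110.2
Error = 0.00907 * 110.2
Error = 0.9995

0.9995


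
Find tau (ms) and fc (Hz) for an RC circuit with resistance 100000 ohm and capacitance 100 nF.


Time constant: tau = R * C.
tau = 100000 * 1.00e-07 = 0.01 s
tau = 10.0 ms
Cutoff frequency: fc = 1 / (2*pi*R*C).
fc = 1 / (2*pi*0.01) = 15.92 Hz

tau = 10.0 ms, fc = 15.92 Hz


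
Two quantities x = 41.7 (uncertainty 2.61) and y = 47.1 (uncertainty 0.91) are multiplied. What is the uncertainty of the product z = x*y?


For a product z = x*y, the relative uncertainty is:
uz/z = sqrt((ux/x)^2 + (uy/y)^2)
Relative uncertainties: ux/x = 2.61/41.7 = 0.06259
uy/y = 0.91/47.1 = 0.019321
z = 41.7 * 47.1 = 1964.1
uz = 1964.1 * sqrt(0.06259^2 + 0.019321^2) = 128.655

128.655


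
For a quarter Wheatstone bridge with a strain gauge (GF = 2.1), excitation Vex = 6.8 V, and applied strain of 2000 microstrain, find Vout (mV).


Quarter bridge output: Vout = (GF * epsilon * Vex) / 4.
Vout = (2.1 * 2000e-6 * 6.8) / 4
Vout = 0.02856 / 4 V
Vout = 0.00714 V = 7.14 mV

7.14 mV


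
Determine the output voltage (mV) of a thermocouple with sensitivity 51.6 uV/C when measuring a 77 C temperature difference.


The thermocouple output V = sensitivity * dT.
V = 51.6 uV/C * 77 C
V = 3973.2 uV
V = 3.973 mV

3.973 mV


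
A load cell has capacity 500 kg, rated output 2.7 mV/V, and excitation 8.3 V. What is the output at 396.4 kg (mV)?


Vout = rated_output * Vex * (load / capacity).
Vout = 2.7 * 8.3 * (396.4 / 500)
Vout = 2.7 * 8.3 * 0.7928
Vout = 17.767 mV

17.767 mV


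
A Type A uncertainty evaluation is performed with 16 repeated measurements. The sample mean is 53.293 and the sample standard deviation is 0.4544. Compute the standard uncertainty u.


The standard uncertainty for Type A evaluation is u = s / sqrt(n).
u = 0.4544 / sqrt(16)
u = 0.4544 / 4.0
u = 0.1136

0.1136


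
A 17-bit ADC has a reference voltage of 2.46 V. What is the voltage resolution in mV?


The resolution (LSB) of an ADC is Vref / 2^n.
LSB = 2.46 / 2^17
LSB = 2.46 / 131072
LSB = 1.877e-05 V = 0.01876831 mV

0.01876831 mV


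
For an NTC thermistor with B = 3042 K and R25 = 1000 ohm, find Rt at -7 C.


NTC thermistor equation: Rt = R25 * exp(B * (1/T - 1/T25)).
T in Kelvin: 266.15 K, T25 = 298.15 K
1/T - 1/T25 = 1/266.15 - 1/298.15 = 0.00040326
B * (1/T - 1/T25) = 3042 * 0.00040326 = 1.2267
Rt = 1000 * exp(1.2267) = 3410.0 ohm

3410.0 ohm


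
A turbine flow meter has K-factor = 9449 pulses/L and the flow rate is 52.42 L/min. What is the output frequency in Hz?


Frequency = K * Q / 60 (converting L/min to L/s).
f = 9449 * 52.42 / 60
f = 495316.58 / 60
f = 8255.28 Hz

8255.28 Hz


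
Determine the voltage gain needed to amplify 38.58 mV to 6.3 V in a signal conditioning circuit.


Gain = Vout / Vin (converting to same units).
G = 6.3 V / 38.58 mV
G = 6300.0 mV / 38.58 mV
G = 163.3

163.3


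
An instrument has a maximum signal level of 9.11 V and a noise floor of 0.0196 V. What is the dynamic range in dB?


Dynamic range = 20 * log10(Vmax / Vnoise).
DR = 20 * log10(9.11 / 0.0196)
DR = 20 * log10(464.8)
DR = 53.35 dB

53.35 dB


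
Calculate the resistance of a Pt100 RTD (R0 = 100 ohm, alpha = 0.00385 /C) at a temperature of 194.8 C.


The RTD equation: Rt = R0 * (1 + alpha * T).
Rt = 100 * (1 + 0.00385 * 194.8)
Rt = 100 * (1 + 0.74998)
Rt = 100 * 1.74998
Rt = 174.998 ohm

174.998 ohm


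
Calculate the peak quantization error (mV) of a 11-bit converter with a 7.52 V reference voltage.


The maximum quantization error is +/- LSB/2.
LSB = Vref / 2^n = 7.52 / 2048 = 0.00367187 V
Max error = LSB / 2 = 0.00367187 / 2 = 0.00183594 V
Max error = 1.8359 mV

1.8359 mV


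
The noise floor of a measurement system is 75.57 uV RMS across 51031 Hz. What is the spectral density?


Noise spectral density = Vrms / sqrt(BW).
NSD = 75.57 / sqrt(51031)
NSD = 75.57 / 225.9004
NSD = 0.3345 uV/sqrt(Hz)

0.3345 uV/sqrt(Hz)


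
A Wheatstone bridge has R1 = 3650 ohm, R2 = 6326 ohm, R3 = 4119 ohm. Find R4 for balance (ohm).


At balance: R1*R4 = R2*R3, so R4 = R2*R3/R1.
R4 = 6326 * 4119 / 3650
R4 = 26056794 / 3650
R4 = 7138.85 ohm

7138.85 ohm


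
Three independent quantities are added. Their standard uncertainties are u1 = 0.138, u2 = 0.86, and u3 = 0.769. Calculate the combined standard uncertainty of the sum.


For a sum of independent quantities, uc = sqrt(u1^2 + u2^2 + u3^2).
uc = sqrt(0.138^2 + 0.86^2 + 0.769^2)
uc = sqrt(0.019044 + 0.7396 + 0.591361)
uc = 1.1619

1.1619


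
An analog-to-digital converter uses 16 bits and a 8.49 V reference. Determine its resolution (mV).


The resolution (LSB) of an ADC is Vref / 2^n.
LSB = 8.49 / 2^16
LSB = 8.49 / 65536
LSB = 0.00012955 V = 0.12954712 mV

0.12954712 mV


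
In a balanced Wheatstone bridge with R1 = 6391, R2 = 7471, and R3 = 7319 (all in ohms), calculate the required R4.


At balance: R1*R4 = R2*R3, so R4 = R2*R3/R1.
R4 = 7471 * 7319 / 6391
R4 = 54680249 / 6391
R4 = 8555.82 ohm

8555.82 ohm


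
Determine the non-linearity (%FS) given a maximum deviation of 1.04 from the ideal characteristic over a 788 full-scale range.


Linearity error = (max deviation / full scale) * 100%.
Linearity = (1.04 / 788) * 100
Linearity = 0.132 %FS

0.132 %FS


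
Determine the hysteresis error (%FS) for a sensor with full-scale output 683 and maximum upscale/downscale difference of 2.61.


Hysteresis = (max difference / full scale) * 100%.
H = (2.61 / 683) * 100
H = 0.382 %FS

0.382 %FS


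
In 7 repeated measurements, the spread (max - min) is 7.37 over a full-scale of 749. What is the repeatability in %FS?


Repeatability = (spread / full scale) * 100%.
R = (7.37 / 749) * 100
R = 0.984 %FS

0.984 %FS


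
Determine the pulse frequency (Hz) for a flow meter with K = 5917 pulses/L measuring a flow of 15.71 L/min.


Frequency = K * Q / 60 (converting L/min to L/s).
f = 5917 * 15.71 / 60
f = 92956.07 / 60
f = 1549.27 Hz

1549.27 Hz


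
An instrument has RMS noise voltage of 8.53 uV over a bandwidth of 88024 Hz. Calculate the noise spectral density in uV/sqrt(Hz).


Noise spectral density = Vrms / sqrt(BW).
NSD = 8.53 / sqrt(88024)
NSD = 8.53 / 296.6884
NSD = 0.0288 uV/sqrt(Hz)

0.0288 uV/sqrt(Hz)


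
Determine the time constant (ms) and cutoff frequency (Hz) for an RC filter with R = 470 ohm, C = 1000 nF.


Time constant: tau = R * C.
tau = 470 * 1.00e-06 = 0.00047 s
tau = 0.47 ms
Cutoff frequency: fc = 1 / (2*pi*R*C).
fc = 1 / (2*pi*0.00047) = 338.63 Hz

tau = 0.47 ms, fc = 338.63 Hz


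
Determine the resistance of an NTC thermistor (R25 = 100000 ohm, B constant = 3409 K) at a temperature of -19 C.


NTC thermistor equation: Rt = R25 * exp(B * (1/T - 1/T25)).
T in Kelvin: 254.15 K, T25 = 298.15 K
1/T - 1/T25 = 1/254.15 - 1/298.15 = 0.00058067
B * (1/T - 1/T25) = 3409 * 0.00058067 = 1.9795
Rt = 100000 * exp(1.9795) = 723909.8 ohm

723909.8 ohm


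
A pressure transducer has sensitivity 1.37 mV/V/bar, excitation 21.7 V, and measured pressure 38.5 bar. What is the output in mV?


Output = sensitivity * Vex * P.
Vout = 1.37 * 21.7 * 38.5
Vout = 29.729 * 38.5
Vout = 1144.57 mV

1144.57 mV


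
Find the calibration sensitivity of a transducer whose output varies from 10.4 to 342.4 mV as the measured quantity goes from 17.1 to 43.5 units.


Sensitivity = (y2 - y1) / (x2 - x1).
S = (342.4 - 10.4) / (43.5 - 17.1)
S = 332.0 / 26.4
S = 12.5758 mV/unit

12.5758 mV/unit


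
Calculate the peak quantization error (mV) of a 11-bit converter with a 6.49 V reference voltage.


The maximum quantization error is +/- LSB/2.
LSB = Vref / 2^n = 6.49 / 2048 = 0.00316895 V
Max error = LSB / 2 = 0.00316895 / 2 = 0.00158447 V
Max error = 1.5845 mV

1.5845 mV


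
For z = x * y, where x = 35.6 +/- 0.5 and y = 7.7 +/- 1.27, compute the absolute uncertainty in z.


For a product z = x*y, the relative uncertainty is:
uz/z = sqrt((ux/x)^2 + (uy/y)^2)
Relative uncertainties: ux/x = 0.5/35.6 = 0.014045
uy/y = 1.27/7.7 = 0.164935
z = 35.6 * 7.7 = 274.1
uz = 274.1 * sqrt(0.014045^2 + 0.164935^2) = 45.376

45.376


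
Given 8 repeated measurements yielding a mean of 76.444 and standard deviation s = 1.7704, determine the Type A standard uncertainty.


The standard uncertainty for Type A evaluation is u = s / sqrt(n).
u = 1.7704 / sqrt(8)
u = 1.7704 / 2.8284
u = 0.6259

0.6259


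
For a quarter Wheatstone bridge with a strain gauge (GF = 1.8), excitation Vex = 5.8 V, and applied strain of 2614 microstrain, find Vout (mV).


Quarter bridge output: Vout = (GF * epsilon * Vex) / 4.
Vout = (1.8 * 2614e-6 * 5.8) / 4
Vout = 0.02729016 / 4 V
Vout = 0.00682254 V = 6.8225 mV

6.8225 mV


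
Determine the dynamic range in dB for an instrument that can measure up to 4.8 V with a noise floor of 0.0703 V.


Dynamic range = 20 * log10(Vmax / Vnoise).
DR = 20 * log10(4.8 / 0.0703)
DR = 20 * log10(68.28)
DR = 36.69 dB

36.69 dB


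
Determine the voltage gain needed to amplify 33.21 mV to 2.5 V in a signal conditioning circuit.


Gain = Vout / Vin (converting to same units).
G = 2.5 V / 33.21 mV
G = 2500.0 mV / 33.21 mV
G = 75.28

75.28


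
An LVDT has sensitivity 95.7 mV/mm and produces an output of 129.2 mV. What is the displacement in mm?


Displacement = Vout / sensitivity.
d = 129.2 / 95.7
d = 1.35 mm

1.35 mm


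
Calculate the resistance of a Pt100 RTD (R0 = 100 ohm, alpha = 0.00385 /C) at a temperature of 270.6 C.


The RTD equation: Rt = R0 * (1 + alpha * T).
Rt = 100 * (1 + 0.00385 * 270.6)
Rt = 100 * (1 + 1.04181)
Rt = 100 * 2.04181
Rt = 204.181 ohm

204.181 ohm


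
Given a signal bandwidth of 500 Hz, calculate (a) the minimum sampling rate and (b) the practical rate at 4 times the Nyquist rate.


By Nyquist theorem, fs_min = 2 * fmax.
fs_min = 2 * 500 = 1000 Hz
Practical rate = 4 * fs_min = 4 * 1000 = 4000 Hz

fs_min = 1000 Hz, fs_practical = 4000 Hz


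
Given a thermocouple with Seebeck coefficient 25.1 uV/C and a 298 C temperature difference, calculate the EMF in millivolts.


The thermocouple output V = sensitivity * dT.
V = 25.1 uV/C * 298 C
V = 7479.8 uV
V = 7.48 mV

7.48 mV


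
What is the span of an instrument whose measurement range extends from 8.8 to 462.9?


Span = upper range - lower range.
Span = 462.9 - (8.8)
Span = 454.1

454.1


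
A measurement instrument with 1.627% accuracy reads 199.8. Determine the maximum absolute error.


Absolute error = (accuracy% / 100) * reading.
Error = (1.627 / 100) * 199.8
Error = 0.01627 * 199.8
Error = 3.2507

3.2507


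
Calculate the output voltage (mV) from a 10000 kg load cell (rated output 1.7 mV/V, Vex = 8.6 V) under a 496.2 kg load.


Vout = rated_output * Vex * (load / capacity).
Vout = 1.7 * 8.6 * (496.2 / 10000)
Vout = 1.7 * 8.6 * 0.04962
Vout = 0.725 mV

0.725 mV


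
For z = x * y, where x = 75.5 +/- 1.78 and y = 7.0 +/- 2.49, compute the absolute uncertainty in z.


For a product z = x*y, the relative uncertainty is:
uz/z = sqrt((ux/x)^2 + (uy/y)^2)
Relative uncertainties: ux/x = 1.78/75.5 = 0.023576
uy/y = 2.49/7.0 = 0.355714
z = 75.5 * 7.0 = 528.5
uz = 528.5 * sqrt(0.023576^2 + 0.355714^2) = 188.407

188.407


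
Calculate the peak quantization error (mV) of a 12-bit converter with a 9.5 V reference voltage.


The maximum quantization error is +/- LSB/2.
LSB = Vref / 2^n = 9.5 / 4096 = 0.00231934 V
Max error = LSB / 2 = 0.00231934 / 2 = 0.00115967 V
Max error = 1.1597 mV

1.1597 mV


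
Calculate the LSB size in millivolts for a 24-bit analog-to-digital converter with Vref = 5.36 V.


The resolution (LSB) of an ADC is Vref / 2^n.
LSB = 5.36 / 2^24
LSB = 5.36 / 16777216
LSB = 3.2e-07 V = 0.00031948 mV

0.00031948 mV


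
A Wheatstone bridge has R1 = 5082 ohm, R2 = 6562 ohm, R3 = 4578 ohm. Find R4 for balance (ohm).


At balance: R1*R4 = R2*R3, so R4 = R2*R3/R1.
R4 = 6562 * 4578 / 5082
R4 = 30040836 / 5082
R4 = 5911.22 ohm

5911.22 ohm


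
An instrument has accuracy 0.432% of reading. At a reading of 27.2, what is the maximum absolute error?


Absolute error = (accuracy% / 100) * reading.
Error = (0.432 / 100) * 27.2
Error = 0.00432 * 27.2
Error = 0.1175

0.1175


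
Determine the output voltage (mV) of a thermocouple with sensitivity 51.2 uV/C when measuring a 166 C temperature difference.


The thermocouple output V = sensitivity * dT.
V = 51.2 uV/C * 166 C
V = 8499.2 uV
V = 8.499 mV

8.499 mV


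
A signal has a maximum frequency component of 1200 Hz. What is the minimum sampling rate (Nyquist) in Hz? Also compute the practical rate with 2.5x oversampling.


By Nyquist theorem, fs_min = 2 * fmax.
fs_min = 2 * 1200 = 2400 Hz
Practical rate = 2.5 * fs_min = 2.5 * 2400 = 6000 Hz

fs_min = 2400 Hz, fs_practical = 6000 Hz


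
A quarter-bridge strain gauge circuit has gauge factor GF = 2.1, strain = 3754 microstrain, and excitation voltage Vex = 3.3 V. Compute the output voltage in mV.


Quarter bridge output: Vout = (GF * epsilon * Vex) / 4.
Vout = (2.1 * 3754e-6 * 3.3) / 4
Vout = 0.02601522 / 4 V
Vout = 0.0065038 V = 6.5038 mV

6.5038 mV


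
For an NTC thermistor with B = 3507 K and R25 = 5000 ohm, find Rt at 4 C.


NTC thermistor equation: Rt = R25 * exp(B * (1/T - 1/T25)).
T in Kelvin: 277.15 K, T25 = 298.15 K
1/T - 1/T25 = 1/277.15 - 1/298.15 = 0.00025414
B * (1/T - 1/T25) = 3507 * 0.00025414 = 0.8913
Rt = 5000 * exp(0.8913) = 12191.0 ohm

12191.0 ohm


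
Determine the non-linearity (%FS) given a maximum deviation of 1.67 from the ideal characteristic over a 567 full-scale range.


Linearity error = (max deviation / full scale) * 100%.
Linearity = (1.67 / 567) * 100
Linearity = 0.295 %FS

0.295 %FS


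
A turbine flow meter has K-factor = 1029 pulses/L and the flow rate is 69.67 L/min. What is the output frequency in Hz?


Frequency = K * Q / 60 (converting L/min to L/s).
f = 1029 * 69.67 / 60
f = 71690.43 / 60
f = 1194.84 Hz

1194.84 Hz


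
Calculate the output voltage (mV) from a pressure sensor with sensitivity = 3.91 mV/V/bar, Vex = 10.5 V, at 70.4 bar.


Output = sensitivity * Vex * P.
Vout = 3.91 * 10.5 * 70.4
Vout = 41.055 * 70.4
Vout = 2890.27 mV

2890.27 mV


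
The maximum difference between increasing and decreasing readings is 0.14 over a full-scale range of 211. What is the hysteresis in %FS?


Hysteresis = (max difference / full scale) * 100%.
H = (0.14 / 211) * 100
H = 0.066 %FS

0.066 %FS


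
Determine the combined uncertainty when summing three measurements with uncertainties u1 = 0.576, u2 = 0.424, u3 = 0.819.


For a sum of independent quantities, uc = sqrt(u1^2 + u2^2 + u3^2).
uc = sqrt(0.576^2 + 0.424^2 + 0.819^2)
uc = sqrt(0.331776 + 0.179776 + 0.670761)
uc = 1.0873

1.0873


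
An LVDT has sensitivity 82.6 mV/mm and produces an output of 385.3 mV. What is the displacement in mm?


Displacement = Vout / sensitivity.
d = 385.3 / 82.6
d = 4.665 mm

4.665 mm


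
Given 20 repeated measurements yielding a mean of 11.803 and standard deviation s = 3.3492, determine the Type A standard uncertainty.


The standard uncertainty for Type A evaluation is u = s / sqrt(n).
u = 3.3492 / sqrt(20)
u = 3.3492 / 4.4721
u = 0.7489

0.7489


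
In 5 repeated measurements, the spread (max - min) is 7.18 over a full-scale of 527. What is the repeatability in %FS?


Repeatability = (spread / full scale) * 100%.
R = (7.18 / 527) * 100
R = 1.362 %FS

1.362 %FS


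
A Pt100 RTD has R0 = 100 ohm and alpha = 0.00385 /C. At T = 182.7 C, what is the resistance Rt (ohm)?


The RTD equation: Rt = R0 * (1 + alpha * T).
Rt = 100 * (1 + 0.00385 * 182.7)
Rt = 100 * (1 + 0.703395)
Rt = 100 * 1.703395
Rt = 170.339 ohm

170.339 ohm


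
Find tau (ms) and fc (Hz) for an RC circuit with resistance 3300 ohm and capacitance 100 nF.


Time constant: tau = R * C.
tau = 3300 * 1.00e-07 = 0.00033 s
tau = 0.33 ms
Cutoff frequency: fc = 1 / (2*pi*R*C).
fc = 1 / (2*pi*0.00033) = 482.29 Hz

tau = 0.33 ms, fc = 482.29 Hz


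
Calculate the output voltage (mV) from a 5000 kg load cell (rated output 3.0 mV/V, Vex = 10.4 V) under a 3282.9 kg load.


Vout = rated_output * Vex * (load / capacity).
Vout = 3.0 * 10.4 * (3282.9 / 5000)
Vout = 3.0 * 10.4 * 0.65658
Vout = 20.485 mV

20.485 mV


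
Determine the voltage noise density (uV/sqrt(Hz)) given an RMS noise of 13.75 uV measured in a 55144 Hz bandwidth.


Noise spectral density = Vrms / sqrt(BW).
NSD = 13.75 / sqrt(55144)
NSD = 13.75 / 234.8276
NSD = 0.0586 uV/sqrt(Hz)

0.0586 uV/sqrt(Hz)


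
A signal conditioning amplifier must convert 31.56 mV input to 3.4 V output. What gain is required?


Gain = Vout / Vin (converting to same units).
G = 3.4 V / 31.56 mV
G = 3400.0 mV / 31.56 mV
G = 107.73

107.73


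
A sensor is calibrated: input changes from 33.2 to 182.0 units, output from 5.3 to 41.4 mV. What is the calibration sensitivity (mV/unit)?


Sensitivity = (y2 - y1) / (x2 - x1).
S = (41.4 - 5.3) / (182.0 - 33.2)
S = 36.1 / 148.8
S = 0.2426 mV/unit

0.2426 mV/unit


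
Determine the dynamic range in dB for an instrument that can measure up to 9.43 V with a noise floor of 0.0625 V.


Dynamic range = 20 * log10(Vmax / Vnoise).
DR = 20 * log10(9.43 / 0.0625)
DR = 20 * log10(150.88)
DR = 43.57 dB

43.57 dB


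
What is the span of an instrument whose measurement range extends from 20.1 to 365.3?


Span = upper range - lower range.
Span = 365.3 - (20.1)
Span = 345.2

345.2


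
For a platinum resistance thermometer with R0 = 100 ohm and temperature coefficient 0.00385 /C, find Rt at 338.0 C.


The RTD equation: Rt = R0 * (1 + alpha * T).
Rt = 100 * (1 + 0.00385 * 338.0)
Rt = 100 * (1 + 1.3013)
Rt = 100 * 2.3013
Rt = 230.13 ohm

230.13 ohm


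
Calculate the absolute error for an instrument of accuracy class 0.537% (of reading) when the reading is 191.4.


Absolute error = (accuracy% / 100) * reading.
Error = (0.537 / 100) * 191.4
Error = 0.00537 * 191.4
Error = 1.0278

1.0278


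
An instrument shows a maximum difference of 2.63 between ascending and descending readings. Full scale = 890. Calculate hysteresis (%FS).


Hysteresis = (max difference / full scale) * 100%.
H = (2.63 / 890) * 100
H = 0.296 %FS

0.296 %FS


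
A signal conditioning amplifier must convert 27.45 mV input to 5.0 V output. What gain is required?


Gain = Vout / Vin (converting to same units).
G = 5.0 V / 27.45 mV
G = 5000.0 mV / 27.45 mV
G = 182.15

182.15


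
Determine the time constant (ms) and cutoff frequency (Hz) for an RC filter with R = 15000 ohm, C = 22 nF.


Time constant: tau = R * C.
tau = 15000 * 2.20e-08 = 0.00033 s
tau = 0.33 ms
Cutoff frequency: fc = 1 / (2*pi*R*C).
fc = 1 / (2*pi*0.00033) = 482.29 Hz

tau = 0.33 ms, fc = 482.29 Hz


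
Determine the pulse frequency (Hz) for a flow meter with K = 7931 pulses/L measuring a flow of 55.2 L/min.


Frequency = K * Q / 60 (converting L/min to L/s).
f = 7931 * 55.2 / 60
f = 437791.2 / 60
f = 7296.52 Hz

7296.52 Hz


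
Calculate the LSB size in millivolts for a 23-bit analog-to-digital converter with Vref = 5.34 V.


The resolution (LSB) of an ADC is Vref / 2^n.
LSB = 5.34 / 2^23
LSB = 5.34 / 8388608
LSB = 6.4e-07 V = 0.00063658 mV

0.00063658 mV


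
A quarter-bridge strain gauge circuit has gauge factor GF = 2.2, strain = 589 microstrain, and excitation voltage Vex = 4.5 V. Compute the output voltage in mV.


Quarter bridge output: Vout = (GF * epsilon * Vex) / 4.
Vout = (2.2 * 589e-6 * 4.5) / 4
Vout = 0.0058311 / 4 V
Vout = 0.00145778 V = 1.4578 mV

1.4578 mV


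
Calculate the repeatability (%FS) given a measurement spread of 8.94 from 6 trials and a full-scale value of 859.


Repeatability = (spread / full scale) * 100%.
R = (8.94 / 859) * 100
R = 1.041 %FS

1.041 %FS


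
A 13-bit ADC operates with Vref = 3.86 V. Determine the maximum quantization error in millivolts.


The maximum quantization error is +/- LSB/2.
LSB = Vref / 2^n = 3.86 / 8192 = 0.00047119 V
Max error = LSB / 2 = 0.00047119 / 2 = 0.0002356 V
Max error = 0.2356 mV

0.2356 mV


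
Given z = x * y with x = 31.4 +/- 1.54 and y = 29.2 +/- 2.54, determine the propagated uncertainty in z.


For a product z = x*y, the relative uncertainty is:
uz/z = sqrt((ux/x)^2 + (uy/y)^2)
Relative uncertainties: ux/x = 1.54/31.4 = 0.049045
uy/y = 2.54/29.2 = 0.086986
z = 31.4 * 29.2 = 916.9
uz = 916.9 * sqrt(0.049045^2 + 0.086986^2) = 91.559

91.559


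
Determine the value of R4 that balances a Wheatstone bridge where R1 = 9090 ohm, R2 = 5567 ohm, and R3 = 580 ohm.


At balance: R1*R4 = R2*R3, so R4 = R2*R3/R1.
R4 = 5567 * 580 / 9090
R4 = 3228860 / 9090
R4 = 355.21 ohm

355.21 ohm


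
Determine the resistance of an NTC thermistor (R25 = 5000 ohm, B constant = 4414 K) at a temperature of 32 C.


NTC thermistor equation: Rt = R25 * exp(B * (1/T - 1/T25)).
T in Kelvin: 305.15 K, T25 = 298.15 K
1/T - 1/T25 = 1/305.15 - 1/298.15 = -7.694e-05
B * (1/T - 1/T25) = 4414 * -7.694e-05 = -0.3396
Rt = 5000 * exp(-0.3396) = 3560.2 ohm

3560.2 ohm


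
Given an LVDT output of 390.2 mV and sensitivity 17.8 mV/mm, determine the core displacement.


Displacement = Vout / sensitivity.
d = 390.2 / 17.8
d = 21.921 mm

21.921 mm


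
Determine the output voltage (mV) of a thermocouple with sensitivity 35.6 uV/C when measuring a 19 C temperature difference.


The thermocouple output V = sensitivity * dT.
V = 35.6 uV/C * 19 C
V = 676.4 uV
V = 0.676 mV

0.676 mV


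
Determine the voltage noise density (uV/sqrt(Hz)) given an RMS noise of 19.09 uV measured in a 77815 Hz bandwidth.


Noise spectral density = Vrms / sqrt(BW).
NSD = 19.09 / sqrt(77815)
NSD = 19.09 / 278.9534
NSD = 0.0684 uV/sqrt(Hz)

0.0684 uV/sqrt(Hz)


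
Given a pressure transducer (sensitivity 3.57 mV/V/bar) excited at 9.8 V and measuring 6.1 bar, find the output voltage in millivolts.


Output = sensitivity * Vex * P.
Vout = 3.57 * 9.8 * 6.1
Vout = 34.986 * 6.1
Vout = 213.41 mV

213.41 mV


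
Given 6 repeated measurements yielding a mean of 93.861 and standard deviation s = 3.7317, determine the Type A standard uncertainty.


The standard uncertainty for Type A evaluation is u = s / sqrt(n).
u = 3.7317 / sqrt(6)
u = 3.7317 / 2.4495
u = 1.5235

1.5235


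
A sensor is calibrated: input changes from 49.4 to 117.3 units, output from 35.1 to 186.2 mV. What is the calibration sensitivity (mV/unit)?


Sensitivity = (y2 - y1) / (x2 - x1).
S = (186.2 - 35.1) / (117.3 - 49.4)
S = 151.1 / 67.9
S = 2.2253 mV/unit

2.2253 mV/unit


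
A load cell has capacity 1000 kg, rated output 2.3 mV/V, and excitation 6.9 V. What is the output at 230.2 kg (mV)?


Vout = rated_output * Vex * (load / capacity).
Vout = 2.3 * 6.9 * (230.2 / 1000)
Vout = 2.3 * 6.9 * 0.2302
Vout = 3.653 mV

3.653 mV


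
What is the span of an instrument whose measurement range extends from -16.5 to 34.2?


Span = upper range - lower range.
Span = 34.2 - (-16.5)
Span = 50.7

50.7


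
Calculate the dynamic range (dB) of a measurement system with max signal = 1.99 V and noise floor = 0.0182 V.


Dynamic range = 20 * log10(Vmax / Vnoise).
DR = 20 * log10(1.99 / 0.0182)
DR = 20 * log10(109.34)
DR = 40.78 dB

40.78 dB


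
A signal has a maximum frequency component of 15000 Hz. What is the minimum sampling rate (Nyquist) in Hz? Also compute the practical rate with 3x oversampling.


By Nyquist theorem, fs_min = 2 * fmax.
fs_min = 2 * 15000 = 30000 Hz
Practical rate = 3 * fs_min = 3 * 30000 = 90000 Hz

fs_min = 30000 Hz, fs_practical = 90000 Hz


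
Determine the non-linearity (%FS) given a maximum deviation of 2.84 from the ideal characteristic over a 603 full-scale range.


Linearity error = (max deviation / full scale) * 100%.
Linearity = (2.84 / 603) * 100
Linearity = 0.471 %FS

0.471 %FS


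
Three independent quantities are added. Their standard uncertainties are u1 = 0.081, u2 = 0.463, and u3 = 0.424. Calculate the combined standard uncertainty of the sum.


For a sum of independent quantities, uc = sqrt(u1^2 + u2^2 + u3^2).
uc = sqrt(0.081^2 + 0.463^2 + 0.424^2)
uc = sqrt(0.006561 + 0.214369 + 0.179776)
uc = 0.633

0.633


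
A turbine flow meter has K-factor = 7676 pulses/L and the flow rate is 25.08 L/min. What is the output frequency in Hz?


Frequency = K * Q / 60 (converting L/min to L/s).
f = 7676 * 25.08 / 60
f = 192514.08 / 60
f = 3208.57 Hz

3208.57 Hz


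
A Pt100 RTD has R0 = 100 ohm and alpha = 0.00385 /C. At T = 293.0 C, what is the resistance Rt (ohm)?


The RTD equation: Rt = R0 * (1 + alpha * T).
Rt = 100 * (1 + 0.00385 * 293.0)
Rt = 100 * (1 + 1.12805)
Rt = 100 * 2.12805
Rt = 212.805 ohm

212.805 ohm


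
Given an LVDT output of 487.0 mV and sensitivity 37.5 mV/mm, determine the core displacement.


Displacement = Vout / sensitivity.
d = 487.0 / 37.5
d = 12.987 mm

12.987 mm


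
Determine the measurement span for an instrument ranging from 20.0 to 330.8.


Span = upper range - lower range.
Span = 330.8 - (20.0)
Span = 310.8

310.8


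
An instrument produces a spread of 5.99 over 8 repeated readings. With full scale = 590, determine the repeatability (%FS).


Repeatability = (spread / full scale) * 100%.
R = (5.99 / 590) * 100
R = 1.015 %FS

1.015 %FS


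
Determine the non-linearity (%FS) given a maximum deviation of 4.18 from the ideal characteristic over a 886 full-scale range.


Linearity error = (max deviation / full scale) * 100%.
Linearity = (4.18 / 886) * 100
Linearity = 0.472 %FS

0.472 %FS


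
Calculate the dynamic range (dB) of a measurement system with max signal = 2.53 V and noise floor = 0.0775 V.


Dynamic range = 20 * log10(Vmax / Vnoise).
DR = 20 * log10(2.53 / 0.0775)
DR = 20 * log10(32.65)
DR = 30.28 dB

30.28 dB


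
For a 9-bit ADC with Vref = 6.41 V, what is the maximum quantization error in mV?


The maximum quantization error is +/- LSB/2.
LSB = Vref / 2^n = 6.41 / 512 = 0.01251953 V
Max error = LSB / 2 = 0.01251953 / 2 = 0.00625977 V
Max error = 6.2598 mV

6.2598 mV


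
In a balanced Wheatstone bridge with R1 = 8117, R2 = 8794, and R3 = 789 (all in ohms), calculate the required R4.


At balance: R1*R4 = R2*R3, so R4 = R2*R3/R1.
R4 = 8794 * 789 / 8117
R4 = 6938466 / 8117
R4 = 854.81 ohm

854.81 ohm


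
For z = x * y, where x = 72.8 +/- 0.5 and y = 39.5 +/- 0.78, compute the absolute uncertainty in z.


For a product z = x*y, the relative uncertainty is:
uz/z = sqrt((ux/x)^2 + (uy/y)^2)
Relative uncertainties: ux/x = 0.5/72.8 = 0.006868
uy/y = 0.78/39.5 = 0.019747
z = 72.8 * 39.5 = 2875.6
uz = 2875.6 * sqrt(0.006868^2 + 0.019747^2) = 60.121

60.121


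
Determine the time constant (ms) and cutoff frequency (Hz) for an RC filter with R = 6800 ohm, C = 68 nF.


Time constant: tau = R * C.
tau = 6800 * 6.80e-08 = 0.0004624 s
tau = 0.4624 ms
Cutoff frequency: fc = 1 / (2*pi*R*C).
fc = 1 / (2*pi*0.0004624) = 344.19 Hz

tau = 0.4624 ms, fc = 344.19 Hz


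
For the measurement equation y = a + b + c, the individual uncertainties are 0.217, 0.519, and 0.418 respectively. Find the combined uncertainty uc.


For a sum of independent quantities, uc = sqrt(u1^2 + u2^2 + u3^2).
uc = sqrt(0.217^2 + 0.519^2 + 0.418^2)
uc = sqrt(0.047089 + 0.269361 + 0.174724)
uc = 0.7008

0.7008


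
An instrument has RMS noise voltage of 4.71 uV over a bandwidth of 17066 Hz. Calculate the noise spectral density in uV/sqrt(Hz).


Noise spectral density = Vrms / sqrt(BW).
NSD = 4.71 / sqrt(17066)
NSD = 4.71 / 130.6369
NSD = 0.0361 uV/sqrt(Hz)

0.0361 uV/sqrt(Hz)


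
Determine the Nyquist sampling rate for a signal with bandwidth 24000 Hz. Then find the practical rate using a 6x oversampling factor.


By Nyquist theorem, fs_min = 2 * fmax.
fs_min = 2 * 24000 = 48000 Hz
Practical rate = 6 * fs_min = 6 * 48000 = 288000 Hz

fs_min = 48000 Hz, fs_practical = 288000 Hz


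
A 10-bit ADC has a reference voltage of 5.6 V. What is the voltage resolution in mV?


The resolution (LSB) of an ADC is Vref / 2^n.
LSB = 5.6 / 2^10
LSB = 5.6 / 1024
LSB = 0.00546875 V = 5.46875 mV

5.46875 mV


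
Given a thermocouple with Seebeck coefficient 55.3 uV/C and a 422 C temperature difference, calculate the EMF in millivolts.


The thermocouple output V = sensitivity * dT.
V = 55.3 uV/C * 422 C
V = 23336.6 uV
V = 23.337 mV

23.337 mV


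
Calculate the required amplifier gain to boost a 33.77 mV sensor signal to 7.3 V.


Gain = Vout / Vin (converting to same units).
G = 7.3 V / 33.77 mV
G = 7300.0 mV / 33.77 mV
G = 216.17

216.17


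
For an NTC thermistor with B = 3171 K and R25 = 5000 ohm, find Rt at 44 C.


NTC thermistor equation: Rt = R25 * exp(B * (1/T - 1/T25)).
T in Kelvin: 317.15 K, T25 = 298.15 K
1/T - 1/T25 = 1/317.15 - 1/298.15 = -0.00020093
B * (1/T - 1/T25) = 3171 * -0.00020093 = -0.6372
Rt = 5000 * exp(-0.6372) = 2644.0 ohm

2644.0 ohm


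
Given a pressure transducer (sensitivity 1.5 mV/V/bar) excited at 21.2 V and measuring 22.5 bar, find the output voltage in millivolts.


Output = sensitivity * Vex * P.
Vout = 1.5 * 21.2 * 22.5
Vout = 31.8 * 22.5
Vout = 715.5 mV

715.5 mV


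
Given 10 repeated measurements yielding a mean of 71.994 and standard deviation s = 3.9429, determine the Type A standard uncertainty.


The standard uncertainty for Type A evaluation is u = s / sqrt(n).
u = 3.9429 / sqrt(10)
u = 3.9429 / 3.1623
u = 1.2469

1.2469


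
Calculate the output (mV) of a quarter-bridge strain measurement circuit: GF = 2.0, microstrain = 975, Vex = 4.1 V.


Quarter bridge output: Vout = (GF * epsilon * Vex) / 4.
Vout = (2.0 * 975e-6 * 4.1) / 4
Vout = 0.007995 / 4 V
Vout = 0.00199875 V = 1.9987 mV

1.9987 mV


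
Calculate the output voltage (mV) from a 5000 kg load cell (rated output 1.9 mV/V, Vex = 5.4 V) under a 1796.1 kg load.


Vout = rated_output * Vex * (load / capacity).
Vout = 1.9 * 5.4 * (1796.1 / 5000)
Vout = 1.9 * 5.4 * 0.35922
Vout = 3.686 mV

3.686 mV


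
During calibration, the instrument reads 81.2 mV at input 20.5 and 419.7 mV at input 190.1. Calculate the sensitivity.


Sensitivity = (y2 - y1) / (x2 - x1).
S = (419.7 - 81.2) / (190.1 - 20.5)
S = 338.5 / 169.6
S = 1.9959 mV/unit

1.9959 mV/unit


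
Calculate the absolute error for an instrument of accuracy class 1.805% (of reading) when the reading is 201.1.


Absolute error = (accuracy% / 100) * reading.
Error = (1.805 / 100) * 201.1
Error = 0.01805 * 201.1
Error = 3.6299

3.6299


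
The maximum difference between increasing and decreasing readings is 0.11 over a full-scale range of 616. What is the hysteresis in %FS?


Hysteresis = (max difference / full scale) * 100%.
H = (0.11 / 616) * 100
H = 0.018 %FS

0.018 %FS


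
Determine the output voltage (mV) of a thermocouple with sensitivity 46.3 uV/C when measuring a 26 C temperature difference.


The thermocouple output V = sensitivity * dT.
V = 46.3 uV/C * 26 C
V = 1203.8 uV
V = 1.204 mV

1.204 mV


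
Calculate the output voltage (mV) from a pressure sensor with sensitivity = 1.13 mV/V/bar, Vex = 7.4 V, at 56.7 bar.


Output = sensitivity * Vex * P.
Vout = 1.13 * 7.4 * 56.7
Vout = 8.362 * 56.7
Vout = 474.13 mV

474.13 mV


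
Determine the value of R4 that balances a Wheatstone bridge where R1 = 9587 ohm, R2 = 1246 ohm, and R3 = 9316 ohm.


At balance: R1*R4 = R2*R3, so R4 = R2*R3/R1.
R4 = 1246 * 9316 / 9587
R4 = 11607736 / 9587
R4 = 1210.78 ohm

1210.78 ohm


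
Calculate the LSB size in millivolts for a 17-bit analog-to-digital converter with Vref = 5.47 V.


The resolution (LSB) of an ADC is Vref / 2^n.
LSB = 5.47 / 2^17
LSB = 5.47 / 131072
LSB = 4.173e-05 V = 0.04173279 mV

0.04173279 mV


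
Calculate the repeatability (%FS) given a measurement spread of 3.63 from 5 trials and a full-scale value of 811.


Repeatability = (spread / full scale) * 100%.
R = (3.63 / 811) * 100
R = 0.448 %FS

0.448 %FS


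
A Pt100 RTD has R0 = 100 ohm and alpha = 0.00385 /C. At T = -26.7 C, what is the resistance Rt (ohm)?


The RTD equation: Rt = R0 * (1 + alpha * T).
Rt = 100 * (1 + 0.00385 * -26.7)
Rt = 100 * (1 + -0.102795)
Rt = 100 * 0.897205
Rt = 89.721 ohm

89.721 ohm


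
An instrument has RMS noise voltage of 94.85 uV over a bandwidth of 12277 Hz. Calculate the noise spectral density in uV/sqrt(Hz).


Noise spectral density = Vrms / sqrt(BW).
NSD = 94.85 / sqrt(12277)
NSD = 94.85 / 110.8016
NSD = 0.856 uV/sqrt(Hz)

0.856 uV/sqrt(Hz)


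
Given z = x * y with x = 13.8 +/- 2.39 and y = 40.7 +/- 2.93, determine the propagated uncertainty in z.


For a product z = x*y, the relative uncertainty is:
uz/z = sqrt((ux/x)^2 + (uy/y)^2)
Relative uncertainties: ux/x = 2.39/13.8 = 0.173188
uy/y = 2.93/40.7 = 0.07199
z = 13.8 * 40.7 = 561.7
uz = 561.7 * sqrt(0.173188^2 + 0.07199^2) = 105.342

105.342


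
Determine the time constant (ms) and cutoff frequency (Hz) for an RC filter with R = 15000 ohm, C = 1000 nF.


Time constant: tau = R * C.
tau = 15000 * 1.00e-06 = 0.015 s
tau = 15.0 ms
Cutoff frequency: fc = 1 / (2*pi*R*C).
fc = 1 / (2*pi*0.015) = 10.61 Hz

tau = 15.0 ms, fc = 10.61 Hz


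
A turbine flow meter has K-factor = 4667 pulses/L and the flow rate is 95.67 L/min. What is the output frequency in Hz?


Frequency = K * Q / 60 (converting L/min to L/s).
f = 4667 * 95.67 / 60
f = 446491.89 / 60
f = 7441.53 Hz

7441.53 Hz


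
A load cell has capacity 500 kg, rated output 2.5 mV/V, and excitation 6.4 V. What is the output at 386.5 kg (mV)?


Vout = rated_output * Vex * (load / capacity).
Vout = 2.5 * 6.4 * (386.5 / 500)
Vout = 2.5 * 6.4 * 0.773
Vout = 12.368 mV

12.368 mV


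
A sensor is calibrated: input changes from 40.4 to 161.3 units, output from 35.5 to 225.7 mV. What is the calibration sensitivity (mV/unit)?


Sensitivity = (y2 - y1) / (x2 - x1).
S = (225.7 - 35.5) / (161.3 - 40.4)
S = 190.2 / 120.9
S = 1.5732 mV/unit

1.5732 mV/unit


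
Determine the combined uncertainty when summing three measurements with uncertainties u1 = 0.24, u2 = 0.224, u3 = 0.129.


For a sum of independent quantities, uc = sqrt(u1^2 + u2^2 + u3^2).
uc = sqrt(0.24^2 + 0.224^2 + 0.129^2)
uc = sqrt(0.0576 + 0.050176 + 0.016641)
uc = 0.3527

0.3527


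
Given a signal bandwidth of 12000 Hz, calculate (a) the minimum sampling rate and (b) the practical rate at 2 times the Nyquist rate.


By Nyquist theorem, fs_min = 2 * fmax.
fs_min = 2 * 12000 = 24000 Hz
Practical rate = 2 * fs_min = 2 * 24000 = 48000 Hz

fs_min = 24000 Hz, fs_practical = 48000 Hz


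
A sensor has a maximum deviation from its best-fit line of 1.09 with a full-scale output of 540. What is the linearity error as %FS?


Linearity error = (max deviation / full scale) * 100%.
Linearity = (1.09 / 540) * 100
Linearity = 0.202 %FS

0.202 %FS


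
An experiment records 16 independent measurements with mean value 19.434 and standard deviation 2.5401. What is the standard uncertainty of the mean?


The standard uncertainty for Type A evaluation is u = s / sqrt(n).
u = 2.5401 / sqrt(16)
u = 2.5401 / 4.0
u = 0.635

0.635


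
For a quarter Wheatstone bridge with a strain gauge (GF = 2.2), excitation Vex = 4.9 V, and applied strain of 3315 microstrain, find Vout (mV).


Quarter bridge output: Vout = (GF * epsilon * Vex) / 4.
Vout = (2.2 * 3315e-6 * 4.9) / 4
Vout = 0.0357357 / 4 V
Vout = 0.00893393 V = 8.9339 mV

8.9339 mV


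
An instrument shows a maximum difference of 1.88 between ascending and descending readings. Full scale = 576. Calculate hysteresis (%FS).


Hysteresis = (max difference / full scale) * 100%.
H = (1.88 / 576) * 100
H = 0.326 %FS

0.326 %FS


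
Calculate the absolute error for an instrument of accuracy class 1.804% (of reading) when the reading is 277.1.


Absolute error = (accuracy% / 100) * reading.
Error = (1.804 / 100) * 277.1
Error = 0.01804 * 277.1
Error = 4.9989

4.9989


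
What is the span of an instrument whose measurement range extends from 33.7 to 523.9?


Span = upper range - lower range.
Span = 523.9 - (33.7)
Span = 490.2

490.2


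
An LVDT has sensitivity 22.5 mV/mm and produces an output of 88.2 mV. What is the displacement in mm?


Displacement = Vout / sensitivity.
d = 88.2 / 22.5
d = 3.92 mm

3.92 mm


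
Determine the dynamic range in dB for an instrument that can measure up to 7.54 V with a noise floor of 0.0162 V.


Dynamic range = 20 * log10(Vmax / Vnoise).
DR = 20 * log10(7.54 / 0.0162)
DR = 20 * log10(465.43)
DR = 53.36 dB

53.36 dB


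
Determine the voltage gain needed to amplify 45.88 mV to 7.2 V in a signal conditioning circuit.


Gain = Vout / Vin (converting to same units).
G = 7.2 V / 45.88 mV
G = 7200.0 mV / 45.88 mV
G = 156.93

156.93


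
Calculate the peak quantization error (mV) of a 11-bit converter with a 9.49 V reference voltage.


The maximum quantization error is +/- LSB/2.
LSB = Vref / 2^n = 9.49 / 2048 = 0.00463379 V
Max error = LSB / 2 = 0.00463379 / 2 = 0.00231689 V
Max error = 2.3169 mV

2.3169 mV


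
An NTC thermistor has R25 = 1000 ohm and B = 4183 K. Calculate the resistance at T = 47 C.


NTC thermistor equation: Rt = R25 * exp(B * (1/T - 1/T25)).
T in Kelvin: 320.15 K, T25 = 298.15 K
1/T - 1/T25 = 1/320.15 - 1/298.15 = -0.00023048
B * (1/T - 1/T25) = 4183 * -0.00023048 = -0.9641
Rt = 1000 * exp(-0.9641) = 381.3 ohm

381.3 ohm


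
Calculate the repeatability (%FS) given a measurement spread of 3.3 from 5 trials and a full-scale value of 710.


Repeatability = (spread / full scale) * 100%.
R = (3.3 / 710) * 100
R = 0.465 %FS

0.465 %FS


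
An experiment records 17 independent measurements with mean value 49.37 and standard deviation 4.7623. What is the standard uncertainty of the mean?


The standard uncertainty for Type A evaluation is u = s / sqrt(n).
u = 4.7623 / sqrt(17)
u = 4.7623 / 4.1231
u = 1.155

1.155


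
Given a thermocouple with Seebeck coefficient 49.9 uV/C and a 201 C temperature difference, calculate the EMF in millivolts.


The thermocouple output V = sensitivity * dT.
V = 49.9 uV/C * 201 C
V = 10029.9 uV
V = 10.03 mV

10.03 mV


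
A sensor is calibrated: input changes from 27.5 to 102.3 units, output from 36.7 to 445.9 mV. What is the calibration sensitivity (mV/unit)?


Sensitivity = (y2 - y1) / (x2 - x1).
S = (445.9 - 36.7) / (102.3 - 27.5)
S = 409.2 / 74.8
S = 5.4706 mV/unit

5.4706 mV/unit
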